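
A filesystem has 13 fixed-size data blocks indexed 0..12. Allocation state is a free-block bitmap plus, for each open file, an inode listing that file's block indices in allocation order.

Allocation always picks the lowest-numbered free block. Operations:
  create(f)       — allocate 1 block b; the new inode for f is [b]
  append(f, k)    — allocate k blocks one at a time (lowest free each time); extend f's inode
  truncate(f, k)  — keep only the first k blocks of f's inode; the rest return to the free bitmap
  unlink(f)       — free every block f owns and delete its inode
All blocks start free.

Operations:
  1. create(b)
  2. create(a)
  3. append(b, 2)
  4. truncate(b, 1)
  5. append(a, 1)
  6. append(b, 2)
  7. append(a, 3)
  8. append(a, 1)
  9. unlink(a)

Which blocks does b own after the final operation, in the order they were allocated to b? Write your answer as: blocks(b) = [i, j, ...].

after create(b) → b:[0]  free=[F............]
after create(a) → a:[1], b:[0]  free=[FF...........]
after append(b, 2) → a:[1], b:[0, 2, 3]  free=[FFFF.........]
after truncate(b, 1) → a:[1], b:[0]  free=[FF...........]
after append(a, 1) → a:[1, 2], b:[0]  free=[FFF..........]
after append(b, 2) → a:[1, 2], b:[0, 3, 4]  free=[FFFFF........]
after append(a, 3) → a:[1, 2, 5, 6, 7], b:[0, 3, 4]  free=[FFFFFFFF.....]
after append(a, 1) → a:[1, 2, 5, 6, 7, 8], b:[0, 3, 4]  free=[FFFFFFFFF....]
after unlink(a) → b:[0, 3, 4]  free=[F..FF........]

blocks(b) = [0, 3, 4]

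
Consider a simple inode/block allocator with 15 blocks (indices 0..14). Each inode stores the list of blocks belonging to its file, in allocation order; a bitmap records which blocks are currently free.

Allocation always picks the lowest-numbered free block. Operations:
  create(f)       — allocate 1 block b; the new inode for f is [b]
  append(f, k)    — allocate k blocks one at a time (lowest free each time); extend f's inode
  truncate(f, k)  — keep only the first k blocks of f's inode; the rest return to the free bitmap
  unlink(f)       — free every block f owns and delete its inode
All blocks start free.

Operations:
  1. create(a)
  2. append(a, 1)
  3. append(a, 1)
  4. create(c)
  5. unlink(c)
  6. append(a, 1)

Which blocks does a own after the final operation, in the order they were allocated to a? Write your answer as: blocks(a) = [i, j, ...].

[1] create(a) — a=0 (map F..............)
[2] append(a, 1) — a=0,1 (map FF.............)
[3] append(a, 1) — a=0,1,2 (map FFF............)
[4] create(c) — a=0,1,2 c=3 (map FFFF...........)
[5] unlink(c) — a=0,1,2 (map FFF............)
[6] append(a, 1) — a=0,1,2,3 (map FFFF...........)

blocks(a) = [0, 1, 2, 3]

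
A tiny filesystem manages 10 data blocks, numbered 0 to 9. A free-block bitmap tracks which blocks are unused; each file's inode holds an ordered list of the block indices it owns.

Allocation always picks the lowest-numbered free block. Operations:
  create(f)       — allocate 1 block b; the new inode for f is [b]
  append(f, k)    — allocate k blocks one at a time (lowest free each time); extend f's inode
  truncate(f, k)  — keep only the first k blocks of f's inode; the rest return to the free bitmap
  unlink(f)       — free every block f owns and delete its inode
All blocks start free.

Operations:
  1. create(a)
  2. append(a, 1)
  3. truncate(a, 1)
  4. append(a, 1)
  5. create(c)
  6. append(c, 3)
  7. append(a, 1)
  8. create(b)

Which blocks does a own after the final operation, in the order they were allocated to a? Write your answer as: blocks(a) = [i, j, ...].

blocks(a) = [0, 1, 6]

  1. create(a)  ⇒  F.........  {a→[0]}
  2. append(a, 1)  ⇒  FF........  {a→[0, 1]}
  3. truncate(a, 1)  ⇒  F.........  {a→[0]}
  4. append(a, 1)  ⇒  FF........  {a→[0, 1]}
  5. create(c)  ⇒  FFF.......  {a→[0, 1]; c→[2]}
  6. append(c, 3)  ⇒  FFFFFF....  {a→[0, 1]; c→[2, 3, 4, 5]}
  7. append(a, 1)  ⇒  FFFFFFF...  {a→[0, 1, 6]; c→[2, 3, 4, 5]}
  8. create(b)  ⇒  FFFFFFFF..  {a→[0, 1, 6]; b→[7]; c→[2, 3, 4, 5]}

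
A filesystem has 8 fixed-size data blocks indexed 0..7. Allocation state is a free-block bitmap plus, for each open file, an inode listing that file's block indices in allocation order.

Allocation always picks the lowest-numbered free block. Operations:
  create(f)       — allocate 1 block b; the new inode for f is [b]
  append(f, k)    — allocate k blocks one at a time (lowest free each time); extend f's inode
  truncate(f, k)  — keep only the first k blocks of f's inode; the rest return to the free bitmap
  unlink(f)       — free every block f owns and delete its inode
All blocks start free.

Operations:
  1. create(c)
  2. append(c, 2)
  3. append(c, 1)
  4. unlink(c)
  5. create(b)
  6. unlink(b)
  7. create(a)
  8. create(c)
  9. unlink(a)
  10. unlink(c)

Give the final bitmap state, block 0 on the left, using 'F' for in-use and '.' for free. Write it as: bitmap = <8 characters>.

bitmap = ........

after create(c) → c:[0]  free=[F.......]
after append(c, 2) → c:[0, 1, 2]  free=[FFF.....]
after append(c, 1) → c:[0, 1, 2, 3]  free=[FFFF....]
after unlink(c) →   free=[........]
after create(b) → b:[0]  free=[F.......]
after unlink(b) →   free=[........]
after create(a) → a:[0]  free=[F.......]
after create(c) → a:[0], c:[1]  free=[FF......]
after unlink(a) → c:[1]  free=[.F......]
after unlink(c) →   free=[........]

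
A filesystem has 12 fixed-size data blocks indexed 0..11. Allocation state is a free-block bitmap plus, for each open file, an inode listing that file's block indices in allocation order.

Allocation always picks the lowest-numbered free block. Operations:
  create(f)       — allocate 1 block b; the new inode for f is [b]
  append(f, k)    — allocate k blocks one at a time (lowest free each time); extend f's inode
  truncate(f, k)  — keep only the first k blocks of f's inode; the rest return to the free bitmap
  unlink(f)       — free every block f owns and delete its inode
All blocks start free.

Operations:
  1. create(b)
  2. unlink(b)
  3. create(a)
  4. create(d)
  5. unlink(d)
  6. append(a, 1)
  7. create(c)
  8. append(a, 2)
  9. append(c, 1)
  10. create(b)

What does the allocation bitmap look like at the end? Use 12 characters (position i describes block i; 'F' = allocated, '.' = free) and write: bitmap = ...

bitmap = FFFFFFF.....

create(b): bitmap=F........... | b=[0]
unlink(b): bitmap=............ | 
create(a): bitmap=F........... | a=[0]
create(d): bitmap=FF.......... | a=[0] d=[1]
unlink(d): bitmap=F........... | a=[0]
append(a, 1): bitmap=FF.......... | a=[0, 1]
create(c): bitmap=FFF......... | a=[0, 1] c=[2]
append(a, 2): bitmap=FFFFF....... | a=[0, 1, 3, 4] c=[2]
append(c, 1): bitmap=FFFFFF...... | a=[0, 1, 3, 4] c=[2, 5]
create(b): bitmap=FFFFFFF..... | a=[0, 1, 3, 4] b=[6] c=[2, 5]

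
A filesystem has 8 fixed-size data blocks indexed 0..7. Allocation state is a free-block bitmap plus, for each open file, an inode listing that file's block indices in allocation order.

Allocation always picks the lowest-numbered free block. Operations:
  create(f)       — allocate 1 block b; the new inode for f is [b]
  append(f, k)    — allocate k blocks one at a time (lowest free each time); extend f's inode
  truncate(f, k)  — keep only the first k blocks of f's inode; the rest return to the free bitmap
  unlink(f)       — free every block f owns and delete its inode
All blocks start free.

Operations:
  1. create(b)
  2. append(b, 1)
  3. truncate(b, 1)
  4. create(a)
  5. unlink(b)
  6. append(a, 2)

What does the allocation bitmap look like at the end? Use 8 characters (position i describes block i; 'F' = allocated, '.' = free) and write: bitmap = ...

  1. create(b)  ⇒  F.......  {b→[0]}
  2. append(b, 1)  ⇒  FF......  {b→[0, 1]}
  3. truncate(b, 1)  ⇒  F.......  {b→[0]}
  4. create(a)  ⇒  FF......  {a→[1]; b→[0]}
  5. unlink(b)  ⇒  .F......  {a→[1]}
  6. append(a, 2)  ⇒  FFF.....  {a→[1, 0, 2]}

bitmap = FFF.....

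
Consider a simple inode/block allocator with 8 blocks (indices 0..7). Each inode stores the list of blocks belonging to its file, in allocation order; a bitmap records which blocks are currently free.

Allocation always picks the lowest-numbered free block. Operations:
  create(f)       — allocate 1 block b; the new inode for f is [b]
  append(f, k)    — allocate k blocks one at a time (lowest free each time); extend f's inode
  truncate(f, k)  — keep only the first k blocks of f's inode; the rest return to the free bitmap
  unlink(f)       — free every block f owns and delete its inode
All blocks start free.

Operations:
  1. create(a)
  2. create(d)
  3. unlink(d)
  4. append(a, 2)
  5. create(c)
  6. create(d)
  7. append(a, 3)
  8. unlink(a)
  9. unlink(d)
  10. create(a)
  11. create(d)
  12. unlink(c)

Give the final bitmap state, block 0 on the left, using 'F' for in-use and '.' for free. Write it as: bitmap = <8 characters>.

bitmap = FF......

  1. create(a)  ⇒  F.......  {a→[0]}
  2. create(d)  ⇒  FF......  {a→[0]; d→[1]}
  3. unlink(d)  ⇒  F.......  {a→[0]}
  4. append(a, 2)  ⇒  FFF.....  {a→[0, 1, 2]}
  5. create(c)  ⇒  FFFF....  {a→[0, 1, 2]; c→[3]}
  6. create(d)  ⇒  FFFFF...  {a→[0, 1, 2]; c→[3]; d→[4]}
  7. append(a, 3)  ⇒  FFFFFFFF  {a→[0, 1, 2, 5, 6, 7]; c→[3]; d→[4]}
  8. unlink(a)  ⇒  ...FF...  {c→[3]; d→[4]}
  9. unlink(d)  ⇒  ...F....  {c→[3]}
  10. create(a)  ⇒  F..F....  {a→[0]; c→[3]}
  11. create(d)  ⇒  FF.F....  {a→[0]; c→[3]; d→[1]}
  12. unlink(c)  ⇒  FF......  {a→[0]; d→[1]}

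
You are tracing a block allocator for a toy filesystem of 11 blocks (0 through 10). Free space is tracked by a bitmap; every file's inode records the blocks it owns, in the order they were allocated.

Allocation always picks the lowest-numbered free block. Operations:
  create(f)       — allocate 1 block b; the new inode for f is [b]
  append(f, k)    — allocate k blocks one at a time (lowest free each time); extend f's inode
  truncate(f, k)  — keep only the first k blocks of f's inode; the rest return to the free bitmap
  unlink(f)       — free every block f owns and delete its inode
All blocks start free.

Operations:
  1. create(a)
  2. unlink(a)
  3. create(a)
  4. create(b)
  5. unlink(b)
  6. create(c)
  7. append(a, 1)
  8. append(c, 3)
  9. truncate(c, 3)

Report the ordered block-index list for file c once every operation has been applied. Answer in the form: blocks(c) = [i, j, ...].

blocks(c) = [1, 3, 4]

[1] create(a) — a=0 (map F..........)
[2] unlink(a) —  (map ...........)
[3] create(a) — a=0 (map F..........)
[4] create(b) — a=0 b=1 (map FF.........)
[5] unlink(b) — a=0 (map F..........)
[6] create(c) — a=0 c=1 (map FF.........)
[7] append(a, 1) — a=0,2 c=1 (map FFF........)
[8] append(c, 3) — a=0,2 c=1,3,4,5 (map FFFFFF.....)
[9] truncate(c, 3) — a=0,2 c=1,3,4 (map FFFFF......)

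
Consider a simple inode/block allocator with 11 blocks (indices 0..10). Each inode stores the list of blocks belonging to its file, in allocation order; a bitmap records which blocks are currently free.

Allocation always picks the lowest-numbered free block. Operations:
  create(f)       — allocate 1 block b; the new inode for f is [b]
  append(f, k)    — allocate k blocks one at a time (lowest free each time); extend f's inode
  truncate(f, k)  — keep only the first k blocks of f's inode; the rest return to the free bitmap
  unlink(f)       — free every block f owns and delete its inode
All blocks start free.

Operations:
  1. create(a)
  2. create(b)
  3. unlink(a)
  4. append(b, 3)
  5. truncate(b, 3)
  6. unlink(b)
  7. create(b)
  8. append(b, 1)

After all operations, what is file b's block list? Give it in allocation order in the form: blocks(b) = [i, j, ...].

[1] create(a) — a=0 (map F..........)
[2] create(b) — a=0 b=1 (map FF.........)
[3] unlink(a) — b=1 (map .F.........)
[4] append(b, 3) — b=1,0,2,3 (map FFFF.......)
[5] truncate(b, 3) — b=1,0,2 (map FFF........)
[6] unlink(b) —  (map ...........)
[7] create(b) — b=0 (map F..........)
[8] append(b, 1) — b=0,1 (map FF.........)

blocks(b) = [0, 1]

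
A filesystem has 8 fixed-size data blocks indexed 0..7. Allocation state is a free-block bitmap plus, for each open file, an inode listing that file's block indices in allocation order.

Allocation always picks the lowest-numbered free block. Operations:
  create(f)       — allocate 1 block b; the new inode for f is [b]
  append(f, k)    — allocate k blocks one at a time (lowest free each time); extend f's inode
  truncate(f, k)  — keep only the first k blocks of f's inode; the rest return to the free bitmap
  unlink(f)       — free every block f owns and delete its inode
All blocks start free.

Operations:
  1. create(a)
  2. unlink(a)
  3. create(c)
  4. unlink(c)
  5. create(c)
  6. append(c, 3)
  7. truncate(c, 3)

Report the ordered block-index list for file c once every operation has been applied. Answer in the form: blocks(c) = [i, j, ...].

blocks(c) = [0, 1, 2]

after create(a) → a:[0]  free=[F.......]
after unlink(a) →   free=[........]
after create(c) → c:[0]  free=[F.......]
after unlink(c) →   free=[........]
after create(c) → c:[0]  free=[F.......]
after append(c, 3) → c:[0, 1, 2, 3]  free=[FFFF....]
after truncate(c, 3) → c:[0, 1, 2]  free=[FFF.....]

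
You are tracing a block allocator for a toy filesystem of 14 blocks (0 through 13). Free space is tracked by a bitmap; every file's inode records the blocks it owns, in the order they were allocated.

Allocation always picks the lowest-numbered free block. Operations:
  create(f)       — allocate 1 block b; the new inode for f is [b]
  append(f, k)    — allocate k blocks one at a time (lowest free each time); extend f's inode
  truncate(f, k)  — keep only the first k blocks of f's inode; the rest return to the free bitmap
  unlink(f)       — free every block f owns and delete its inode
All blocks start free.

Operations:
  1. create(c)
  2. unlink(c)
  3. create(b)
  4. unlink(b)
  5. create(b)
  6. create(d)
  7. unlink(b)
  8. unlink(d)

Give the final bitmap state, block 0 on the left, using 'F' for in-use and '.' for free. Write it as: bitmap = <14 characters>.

bitmap = ..............

create(c): bitmap=F............. | c=[0]
unlink(c): bitmap=.............. | 
create(b): bitmap=F............. | b=[0]
unlink(b): bitmap=.............. | 
create(b): bitmap=F............. | b=[0]
create(d): bitmap=FF............ | b=[0] d=[1]
unlink(b): bitmap=.F............ | d=[1]
unlink(d): bitmap=.............. | 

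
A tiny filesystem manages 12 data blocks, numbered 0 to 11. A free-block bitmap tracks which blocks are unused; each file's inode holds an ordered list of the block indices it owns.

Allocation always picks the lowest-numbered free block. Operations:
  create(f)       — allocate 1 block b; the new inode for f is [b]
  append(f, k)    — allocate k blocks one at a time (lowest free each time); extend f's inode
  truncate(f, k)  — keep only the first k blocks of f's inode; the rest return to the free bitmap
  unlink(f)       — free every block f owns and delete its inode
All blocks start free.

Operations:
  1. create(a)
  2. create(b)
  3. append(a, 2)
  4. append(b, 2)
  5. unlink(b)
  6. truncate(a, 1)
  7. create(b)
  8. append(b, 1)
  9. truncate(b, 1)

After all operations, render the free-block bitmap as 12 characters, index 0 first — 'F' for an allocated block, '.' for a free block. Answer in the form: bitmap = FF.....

[1] create(a) — a=0 (map F...........)
[2] create(b) — a=0 b=1 (map FF..........)
[3] append(a, 2) — a=0,2,3 b=1 (map FFFF........)
[4] append(b, 2) — a=0,2,3 b=1,4,5 (map FFFFFF......)
[5] unlink(b) — a=0,2,3 (map F.FF........)
[6] truncate(a, 1) — a=0 (map F...........)
[7] create(b) — a=0 b=1 (map FF..........)
[8] append(b, 1) — a=0 b=1,2 (map FFF.........)
[9] truncate(b, 1) — a=0 b=1 (map FF..........)

bitmap = FF..........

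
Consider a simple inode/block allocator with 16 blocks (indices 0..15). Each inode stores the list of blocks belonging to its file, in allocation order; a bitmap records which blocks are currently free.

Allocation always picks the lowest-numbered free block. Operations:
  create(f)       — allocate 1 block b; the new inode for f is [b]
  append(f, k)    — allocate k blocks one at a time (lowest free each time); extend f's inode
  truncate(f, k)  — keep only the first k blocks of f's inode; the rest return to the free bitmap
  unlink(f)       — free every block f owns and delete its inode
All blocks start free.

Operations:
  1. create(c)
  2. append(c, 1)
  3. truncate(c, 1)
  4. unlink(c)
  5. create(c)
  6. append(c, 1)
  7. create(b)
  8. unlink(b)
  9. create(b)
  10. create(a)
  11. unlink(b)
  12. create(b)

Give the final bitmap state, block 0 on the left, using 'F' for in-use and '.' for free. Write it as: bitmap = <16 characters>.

bitmap = FFFF............

after create(c) → c:[0]  free=[F...............]
after append(c, 1) → c:[0, 1]  free=[FF..............]
after truncate(c, 1) → c:[0]  free=[F...............]
after unlink(c) →   free=[................]
after create(c) → c:[0]  free=[F...............]
after append(c, 1) → c:[0, 1]  free=[FF..............]
after create(b) → b:[2], c:[0, 1]  free=[FFF.............]
after unlink(b) → c:[0, 1]  free=[FF..............]
after create(b) → b:[2], c:[0, 1]  free=[FFF.............]
after create(a) → a:[3], b:[2], c:[0, 1]  free=[FFFF............]
after unlink(b) → a:[3], c:[0, 1]  free=[FF.F............]
after create(b) → a:[3], b:[2], c:[0, 1]  free=[FFFF............]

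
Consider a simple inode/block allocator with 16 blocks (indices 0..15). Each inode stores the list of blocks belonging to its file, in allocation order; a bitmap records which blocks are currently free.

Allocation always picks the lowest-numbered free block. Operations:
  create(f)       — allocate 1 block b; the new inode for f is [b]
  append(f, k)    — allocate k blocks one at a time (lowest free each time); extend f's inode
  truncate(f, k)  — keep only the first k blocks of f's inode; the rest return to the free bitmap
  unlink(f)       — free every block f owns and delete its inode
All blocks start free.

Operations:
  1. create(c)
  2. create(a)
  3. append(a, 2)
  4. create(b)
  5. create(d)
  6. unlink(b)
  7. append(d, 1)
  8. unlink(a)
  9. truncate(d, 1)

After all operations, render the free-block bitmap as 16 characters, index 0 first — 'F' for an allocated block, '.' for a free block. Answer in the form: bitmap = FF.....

create(c): bitmap=F............... | c=[0]
create(a): bitmap=FF.............. | a=[1] c=[0]
append(a, 2): bitmap=FFFF............ | a=[1, 2, 3] c=[0]
create(b): bitmap=FFFFF........... | a=[1, 2, 3] b=[4] c=[0]
create(d): bitmap=FFFFFF.......... | a=[1, 2, 3] b=[4] c=[0] d=[5]
unlink(b): bitmap=FFFF.F.......... | a=[1, 2, 3] c=[0] d=[5]
append(d, 1): bitmap=FFFFFF.......... | a=[1, 2, 3] c=[0] d=[5, 4]
unlink(a): bitmap=F...FF.......... | c=[0] d=[5, 4]
truncate(d, 1): bitmap=F....F.......... | c=[0] d=[5]

bitmap = F....F..........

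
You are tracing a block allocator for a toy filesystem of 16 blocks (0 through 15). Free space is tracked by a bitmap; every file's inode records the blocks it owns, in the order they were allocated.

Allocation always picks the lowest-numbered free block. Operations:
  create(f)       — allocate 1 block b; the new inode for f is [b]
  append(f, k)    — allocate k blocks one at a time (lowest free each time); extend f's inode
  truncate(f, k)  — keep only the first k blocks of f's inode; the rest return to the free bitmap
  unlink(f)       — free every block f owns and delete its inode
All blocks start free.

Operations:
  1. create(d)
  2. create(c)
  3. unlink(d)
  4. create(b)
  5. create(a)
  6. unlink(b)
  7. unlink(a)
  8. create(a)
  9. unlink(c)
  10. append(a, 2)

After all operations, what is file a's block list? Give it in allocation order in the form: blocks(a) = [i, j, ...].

[1] create(d) — d=0 (map F...............)
[2] create(c) — c=1 d=0 (map FF..............)
[3] unlink(d) — c=1 (map .F..............)
[4] create(b) — b=0 c=1 (map FF..............)
[5] create(a) — a=2 b=0 c=1 (map FFF.............)
[6] unlink(b) — a=2 c=1 (map .FF.............)
[7] unlink(a) — c=1 (map .F..............)
[8] create(a) — a=0 c=1 (map FF..............)
[9] unlink(c) — a=0 (map F...............)
[10] append(a, 2) — a=0,1,2 (map FFF.............)

blocks(a) = [0, 1, 2]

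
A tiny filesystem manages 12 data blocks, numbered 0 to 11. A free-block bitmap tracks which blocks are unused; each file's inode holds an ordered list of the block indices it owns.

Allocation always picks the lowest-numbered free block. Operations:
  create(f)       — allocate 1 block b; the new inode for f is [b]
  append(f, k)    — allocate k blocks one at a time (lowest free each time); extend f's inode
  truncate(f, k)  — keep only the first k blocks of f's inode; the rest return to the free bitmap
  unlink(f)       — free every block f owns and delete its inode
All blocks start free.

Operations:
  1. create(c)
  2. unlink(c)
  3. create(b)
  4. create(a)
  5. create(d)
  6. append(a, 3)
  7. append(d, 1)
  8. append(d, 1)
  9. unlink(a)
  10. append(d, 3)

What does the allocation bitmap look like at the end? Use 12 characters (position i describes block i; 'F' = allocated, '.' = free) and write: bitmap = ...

bitmap = FFFFF.FF....

create(c): bitmap=F........... | c=[0]
unlink(c): bitmap=............ | 
create(b): bitmap=F........... | b=[0]
create(a): bitmap=FF.......... | a=[1] b=[0]
create(d): bitmap=FFF......... | a=[1] b=[0] d=[2]
append(a, 3): bitmap=FFFFFF...... | a=[1, 3, 4, 5] b=[0] d=[2]
append(d, 1): bitmap=FFFFFFF..... | a=[1, 3, 4, 5] b=[0] d=[2, 6]
append(d, 1): bitmap=FFFFFFFF.... | a=[1, 3, 4, 5] b=[0] d=[2, 6, 7]
unlink(a): bitmap=F.F...FF.... | b=[0] d=[2, 6, 7]
append(d, 3): bitmap=FFFFF.FF.... | b=[0] d=[2, 6, 7, 1, 3, 4]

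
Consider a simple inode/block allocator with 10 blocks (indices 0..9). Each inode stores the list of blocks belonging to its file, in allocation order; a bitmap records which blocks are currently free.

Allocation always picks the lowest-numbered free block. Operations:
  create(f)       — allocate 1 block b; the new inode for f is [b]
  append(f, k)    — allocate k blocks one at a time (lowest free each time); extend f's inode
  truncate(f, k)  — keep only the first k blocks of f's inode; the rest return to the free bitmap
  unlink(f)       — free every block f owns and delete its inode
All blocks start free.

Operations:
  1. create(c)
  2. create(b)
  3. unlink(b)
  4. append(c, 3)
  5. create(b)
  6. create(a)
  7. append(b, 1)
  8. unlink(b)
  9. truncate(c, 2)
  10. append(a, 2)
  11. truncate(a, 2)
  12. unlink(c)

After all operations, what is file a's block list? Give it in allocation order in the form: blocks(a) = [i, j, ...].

blocks(a) = [5, 2]

after create(c) → c:[0]  free=[F.........]
after create(b) → b:[1], c:[0]  free=[FF........]
after unlink(b) → c:[0]  free=[F.........]
after append(c, 3) → c:[0, 1, 2, 3]  free=[FFFF......]
after create(b) → b:[4], c:[0, 1, 2, 3]  free=[FFFFF.....]
after create(a) → a:[5], b:[4], c:[0, 1, 2, 3]  free=[FFFFFF....]
after append(b, 1) → a:[5], b:[4, 6], c:[0, 1, 2, 3]  free=[FFFFFFF...]
after unlink(b) → a:[5], c:[0, 1, 2, 3]  free=[FFFF.F....]
after truncate(c, 2) → a:[5], c:[0, 1]  free=[FF...F....]
after append(a, 2) → a:[5, 2, 3], c:[0, 1]  free=[FFFF.F....]
after truncate(a, 2) → a:[5, 2], c:[0, 1]  free=[FFF..F....]
after unlink(c) → a:[5, 2]  free=[..F..F....]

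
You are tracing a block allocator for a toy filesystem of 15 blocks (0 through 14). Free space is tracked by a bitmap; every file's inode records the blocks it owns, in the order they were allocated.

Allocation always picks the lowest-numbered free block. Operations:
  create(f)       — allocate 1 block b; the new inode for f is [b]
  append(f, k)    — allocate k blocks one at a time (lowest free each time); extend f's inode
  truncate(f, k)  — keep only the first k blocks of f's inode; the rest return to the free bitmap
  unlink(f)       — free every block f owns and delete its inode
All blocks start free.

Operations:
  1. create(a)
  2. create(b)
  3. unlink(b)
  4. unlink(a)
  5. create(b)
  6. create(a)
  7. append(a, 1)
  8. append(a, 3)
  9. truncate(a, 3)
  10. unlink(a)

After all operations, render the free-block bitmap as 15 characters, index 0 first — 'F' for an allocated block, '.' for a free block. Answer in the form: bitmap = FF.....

after create(a) → a:[0]  free=[F..............]
after create(b) → a:[0], b:[1]  free=[FF.............]
after unlink(b) → a:[0]  free=[F..............]
after unlink(a) →   free=[...............]
after create(b) → b:[0]  free=[F..............]
after create(a) → a:[1], b:[0]  free=[FF.............]
after append(a, 1) → a:[1, 2], b:[0]  free=[FFF............]
after append(a, 3) → a:[1, 2, 3, 4, 5], b:[0]  free=[FFFFFF.........]
after truncate(a, 3) → a:[1, 2, 3], b:[0]  free=[FFFF...........]
after unlink(a) → b:[0]  free=[F..............]

bitmap = F..............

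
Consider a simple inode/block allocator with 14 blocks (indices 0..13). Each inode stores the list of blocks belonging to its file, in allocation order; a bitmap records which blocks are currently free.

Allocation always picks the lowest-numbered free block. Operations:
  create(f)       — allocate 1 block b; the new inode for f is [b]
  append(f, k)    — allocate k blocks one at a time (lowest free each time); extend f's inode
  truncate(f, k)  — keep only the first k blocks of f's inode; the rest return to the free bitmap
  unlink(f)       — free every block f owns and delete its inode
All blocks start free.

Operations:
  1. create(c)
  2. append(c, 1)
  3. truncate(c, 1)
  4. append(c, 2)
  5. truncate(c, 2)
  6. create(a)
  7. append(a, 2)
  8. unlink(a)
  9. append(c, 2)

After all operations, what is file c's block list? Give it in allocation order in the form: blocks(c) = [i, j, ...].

  1. create(c)  ⇒  F.............  {c→[0]}
  2. append(c, 1)  ⇒  FF............  {c→[0, 1]}
  3. truncate(c, 1)  ⇒  F.............  {c→[0]}
  4. append(c, 2)  ⇒  FFF...........  {c→[0, 1, 2]}
  5. truncate(c, 2)  ⇒  FF............  {c→[0, 1]}
  6. create(a)  ⇒  FFF...........  {a→[2]; c→[0, 1]}
  7. append(a, 2)  ⇒  FFFFF.........  {a→[2, 3, 4]; c→[0, 1]}
  8. unlink(a)  ⇒  FF............  {c→[0, 1]}
  9. append(c, 2)  ⇒  FFFF..........  {c→[0, 1, 2, 3]}

blocks(c) = [0, 1, 2, 3]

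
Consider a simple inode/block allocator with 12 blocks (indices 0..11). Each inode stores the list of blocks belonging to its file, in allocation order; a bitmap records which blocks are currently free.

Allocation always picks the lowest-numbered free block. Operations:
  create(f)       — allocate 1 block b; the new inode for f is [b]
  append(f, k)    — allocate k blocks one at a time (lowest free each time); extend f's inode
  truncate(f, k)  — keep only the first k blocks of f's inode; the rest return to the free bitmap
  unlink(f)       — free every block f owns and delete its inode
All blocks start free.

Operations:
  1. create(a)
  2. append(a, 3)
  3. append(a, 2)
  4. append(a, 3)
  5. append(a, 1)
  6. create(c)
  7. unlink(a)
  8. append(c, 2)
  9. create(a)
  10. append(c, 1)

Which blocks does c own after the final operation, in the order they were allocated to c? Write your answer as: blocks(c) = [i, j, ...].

blocks(c) = [10, 0, 1, 3]

create(a): bitmap=F........... | a=[0]
append(a, 3): bitmap=FFFF........ | a=[0, 1, 2, 3]
append(a, 2): bitmap=FFFFFF...... | a=[0, 1, 2, 3, 4, 5]
append(a, 3): bitmap=FFFFFFFFF... | a=[0, 1, 2, 3, 4, 5, 6, 7, 8]
append(a, 1): bitmap=FFFFFFFFFF.. | a=[0, 1, 2, 3, 4, 5, 6, 7, 8, 9]
create(c): bitmap=FFFFFFFFFFF. | a=[0, 1, 2, 3, 4, 5, 6, 7, 8, 9] c=[10]
unlink(a): bitmap=..........F. | c=[10]
append(c, 2): bitmap=FF........F. | c=[10, 0, 1]
create(a): bitmap=FFF.......F. | a=[2] c=[10, 0, 1]
append(c, 1): bitmap=FFFF......F. | a=[2] c=[10, 0, 1, 3]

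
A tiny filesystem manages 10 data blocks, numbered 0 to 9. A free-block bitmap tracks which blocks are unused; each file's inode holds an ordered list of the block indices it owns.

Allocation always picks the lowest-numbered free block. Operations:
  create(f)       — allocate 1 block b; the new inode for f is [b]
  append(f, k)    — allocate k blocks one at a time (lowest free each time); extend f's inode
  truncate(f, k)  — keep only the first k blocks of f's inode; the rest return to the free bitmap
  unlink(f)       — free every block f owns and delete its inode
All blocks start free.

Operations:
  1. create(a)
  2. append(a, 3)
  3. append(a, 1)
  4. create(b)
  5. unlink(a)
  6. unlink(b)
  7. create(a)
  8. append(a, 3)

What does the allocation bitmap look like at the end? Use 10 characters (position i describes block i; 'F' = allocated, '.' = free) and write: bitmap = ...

create(a): bitmap=F......... | a=[0]
append(a, 3): bitmap=FFFF...... | a=[0, 1, 2, 3]
append(a, 1): bitmap=FFFFF..... | a=[0, 1, 2, 3, 4]
create(b): bitmap=FFFFFF.... | a=[0, 1, 2, 3, 4] b=[5]
unlink(a): bitmap=.....F.... | b=[5]
unlink(b): bitmap=.......... | 
create(a): bitmap=F......... | a=[0]
append(a, 3): bitmap=FFFF...... | a=[0, 1, 2, 3]

bitmap = FFFF......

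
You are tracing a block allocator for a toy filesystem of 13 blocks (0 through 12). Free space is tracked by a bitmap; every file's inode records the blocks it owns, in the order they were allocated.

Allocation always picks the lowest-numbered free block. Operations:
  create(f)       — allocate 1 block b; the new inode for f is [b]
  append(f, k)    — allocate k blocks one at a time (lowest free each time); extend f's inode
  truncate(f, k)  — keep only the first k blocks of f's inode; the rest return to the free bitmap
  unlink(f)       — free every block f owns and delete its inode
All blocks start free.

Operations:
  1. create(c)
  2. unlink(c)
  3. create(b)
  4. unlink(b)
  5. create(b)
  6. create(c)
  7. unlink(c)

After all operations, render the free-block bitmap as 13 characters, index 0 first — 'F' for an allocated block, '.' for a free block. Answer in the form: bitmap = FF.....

after create(c) → c:[0]  free=[F............]
after unlink(c) →   free=[.............]
after create(b) → b:[0]  free=[F............]
after unlink(b) →   free=[.............]
after create(b) → b:[0]  free=[F............]
after create(c) → b:[0], c:[1]  free=[FF...........]
after unlink(c) → b:[0]  free=[F............]

bitmap = F............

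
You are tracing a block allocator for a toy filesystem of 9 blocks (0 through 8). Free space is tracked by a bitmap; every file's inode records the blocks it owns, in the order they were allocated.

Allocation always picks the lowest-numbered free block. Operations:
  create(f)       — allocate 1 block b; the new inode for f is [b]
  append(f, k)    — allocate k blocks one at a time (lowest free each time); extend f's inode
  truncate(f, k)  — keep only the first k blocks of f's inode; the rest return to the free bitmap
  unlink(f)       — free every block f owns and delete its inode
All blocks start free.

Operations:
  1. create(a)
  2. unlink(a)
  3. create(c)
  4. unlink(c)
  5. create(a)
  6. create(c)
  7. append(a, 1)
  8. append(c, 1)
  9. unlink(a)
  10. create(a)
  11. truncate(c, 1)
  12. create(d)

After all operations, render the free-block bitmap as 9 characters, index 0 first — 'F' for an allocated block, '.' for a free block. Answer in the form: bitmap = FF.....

[1] create(a) — a=0 (map F........)
[2] unlink(a) —  (map .........)
[3] create(c) — c=0 (map F........)
[4] unlink(c) —  (map .........)
[5] create(a) — a=0 (map F........)
[6] create(c) — a=0 c=1 (map FF.......)
[7] append(a, 1) — a=0,2 c=1 (map FFF......)
[8] append(c, 1) — a=0,2 c=1,3 (map FFFF.....)
[9] unlink(a) — c=1,3 (map .F.F.....)
[10] create(a) — a=0 c=1,3 (map FF.F.....)
[11] truncate(c, 1) — a=0 c=1 (map FF.......)
[12] create(d) — a=0 c=1 d=2 (map FFF......)

bitmap = FFF......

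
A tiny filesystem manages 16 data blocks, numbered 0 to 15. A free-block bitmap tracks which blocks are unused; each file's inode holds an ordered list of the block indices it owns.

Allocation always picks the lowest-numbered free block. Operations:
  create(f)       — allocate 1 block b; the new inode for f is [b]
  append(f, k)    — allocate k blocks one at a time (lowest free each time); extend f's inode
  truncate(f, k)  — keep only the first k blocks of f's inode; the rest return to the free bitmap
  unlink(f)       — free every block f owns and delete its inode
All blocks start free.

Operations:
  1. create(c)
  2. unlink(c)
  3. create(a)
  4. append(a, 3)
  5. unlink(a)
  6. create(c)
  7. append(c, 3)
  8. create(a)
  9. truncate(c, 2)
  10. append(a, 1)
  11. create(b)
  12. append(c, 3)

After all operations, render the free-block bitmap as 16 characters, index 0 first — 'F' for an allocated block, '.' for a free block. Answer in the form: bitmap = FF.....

create(c): bitmap=F............... | c=[0]
unlink(c): bitmap=................ | 
create(a): bitmap=F............... | a=[0]
append(a, 3): bitmap=FFFF............ | a=[0, 1, 2, 3]
unlink(a): bitmap=................ | 
create(c): bitmap=F............... | c=[0]
append(c, 3): bitmap=FFFF............ | c=[0, 1, 2, 3]
create(a): bitmap=FFFFF........... | a=[4] c=[0, 1, 2, 3]
truncate(c, 2): bitmap=FF..F........... | a=[4] c=[0, 1]
append(a, 1): bitmap=FFF.F........... | a=[4, 2] c=[0, 1]
create(b): bitmap=FFFFF........... | a=[4, 2] b=[3] c=[0, 1]
append(c, 3): bitmap=FFFFFFFF........ | a=[4, 2] b=[3] c=[0, 1, 5, 6, 7]

bitmap = FFFFFFFF........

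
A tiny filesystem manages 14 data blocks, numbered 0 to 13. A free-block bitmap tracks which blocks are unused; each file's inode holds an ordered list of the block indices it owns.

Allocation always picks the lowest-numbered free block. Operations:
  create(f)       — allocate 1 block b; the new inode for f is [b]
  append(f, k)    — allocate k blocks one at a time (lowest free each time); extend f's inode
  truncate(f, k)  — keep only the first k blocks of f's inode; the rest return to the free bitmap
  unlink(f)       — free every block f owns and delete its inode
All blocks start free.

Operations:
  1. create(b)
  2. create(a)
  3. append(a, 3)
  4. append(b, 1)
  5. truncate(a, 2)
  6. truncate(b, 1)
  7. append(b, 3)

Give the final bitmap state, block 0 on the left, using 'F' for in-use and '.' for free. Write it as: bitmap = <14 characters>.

bitmap = FFFFFF........

  1. create(b)  ⇒  F.............  {b→[0]}
  2. create(a)  ⇒  FF............  {a→[1]; b→[0]}
  3. append(a, 3)  ⇒  FFFFF.........  {a→[1, 2, 3, 4]; b→[0]}
  4. append(b, 1)  ⇒  FFFFFF........  {a→[1, 2, 3, 4]; b→[0, 5]}
  5. truncate(a, 2)  ⇒  FFF..F........  {a→[1, 2]; b→[0, 5]}
  6. truncate(b, 1)  ⇒  FFF...........  {a→[1, 2]; b→[0]}
  7. append(b, 3)  ⇒  FFFFFF........  {a→[1, 2]; b→[0, 3, 4, 5]}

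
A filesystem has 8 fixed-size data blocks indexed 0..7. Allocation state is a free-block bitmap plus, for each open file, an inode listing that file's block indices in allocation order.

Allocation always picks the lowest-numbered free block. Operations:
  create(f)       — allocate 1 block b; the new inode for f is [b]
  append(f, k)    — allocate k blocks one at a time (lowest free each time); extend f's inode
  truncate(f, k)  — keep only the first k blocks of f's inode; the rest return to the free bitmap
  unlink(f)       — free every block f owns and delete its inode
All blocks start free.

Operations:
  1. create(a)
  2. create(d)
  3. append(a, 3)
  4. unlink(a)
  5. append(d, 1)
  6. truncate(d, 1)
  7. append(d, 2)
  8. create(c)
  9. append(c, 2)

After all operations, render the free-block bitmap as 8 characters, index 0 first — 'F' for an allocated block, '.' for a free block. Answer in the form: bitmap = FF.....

after create(a) → a:[0]  free=[F.......]
after create(d) → a:[0], d:[1]  free=[FF......]
after append(a, 3) → a:[0, 2, 3, 4], d:[1]  free=[FFFFF...]
after unlink(a) → d:[1]  free=[.F......]
after append(d, 1) → d:[1, 0]  free=[FF......]
after truncate(d, 1) → d:[1]  free=[.F......]
after append(d, 2) → d:[1, 0, 2]  free=[FFF.....]
after create(c) → c:[3], d:[1, 0, 2]  free=[FFFF....]
after append(c, 2) → c:[3, 4, 5], d:[1, 0, 2]  free=[FFFFFF..]

bitmap = FFFFFF..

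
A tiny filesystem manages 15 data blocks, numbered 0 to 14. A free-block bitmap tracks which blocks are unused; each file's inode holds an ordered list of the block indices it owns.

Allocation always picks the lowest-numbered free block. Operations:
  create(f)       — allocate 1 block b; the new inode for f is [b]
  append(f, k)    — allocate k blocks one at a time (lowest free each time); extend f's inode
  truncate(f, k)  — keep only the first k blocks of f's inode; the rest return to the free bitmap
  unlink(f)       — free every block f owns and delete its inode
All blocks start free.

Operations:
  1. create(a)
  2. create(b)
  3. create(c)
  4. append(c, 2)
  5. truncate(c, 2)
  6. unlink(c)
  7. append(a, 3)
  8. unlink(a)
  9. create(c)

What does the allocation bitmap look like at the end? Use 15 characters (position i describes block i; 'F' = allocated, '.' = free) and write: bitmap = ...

bitmap = FF.............

[1] create(a) — a=0 (map F..............)
[2] create(b) — a=0 b=1 (map FF.............)
[3] create(c) — a=0 b=1 c=2 (map FFF............)
[4] append(c, 2) — a=0 b=1 c=2,3,4 (map FFFFF..........)
[5] truncate(c, 2) — a=0 b=1 c=2,3 (map FFFF...........)
[6] unlink(c) — a=0 b=1 (map FF.............)
[7] append(a, 3) — a=0,2,3,4 b=1 (map FFFFF..........)
[8] unlink(a) — b=1 (map .F.............)
[9] create(c) — b=1 c=0 (map FF.............)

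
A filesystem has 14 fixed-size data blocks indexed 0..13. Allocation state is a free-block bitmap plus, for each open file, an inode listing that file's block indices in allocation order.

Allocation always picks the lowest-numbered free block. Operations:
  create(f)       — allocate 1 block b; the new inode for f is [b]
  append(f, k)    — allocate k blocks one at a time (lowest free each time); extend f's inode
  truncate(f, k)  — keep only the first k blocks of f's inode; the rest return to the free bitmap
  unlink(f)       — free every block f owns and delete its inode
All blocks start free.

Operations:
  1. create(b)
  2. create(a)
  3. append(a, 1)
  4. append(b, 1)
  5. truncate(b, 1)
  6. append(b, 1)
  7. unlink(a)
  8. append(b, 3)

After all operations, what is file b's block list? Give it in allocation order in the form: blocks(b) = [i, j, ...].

blocks(b) = [0, 3, 1, 2, 4]

[1] create(b) — b=0 (map F.............)
[2] create(a) — a=1 b=0 (map FF............)
[3] append(a, 1) — a=1,2 b=0 (map FFF...........)
[4] append(b, 1) — a=1,2 b=0,3 (map FFFF..........)
[5] truncate(b, 1) — a=1,2 b=0 (map FFF...........)
[6] append(b, 1) — a=1,2 b=0,3 (map FFFF..........)
[7] unlink(a) — b=0,3 (map F..F..........)
[8] append(b, 3) — b=0,3,1,2,4 (map FFFFF.........)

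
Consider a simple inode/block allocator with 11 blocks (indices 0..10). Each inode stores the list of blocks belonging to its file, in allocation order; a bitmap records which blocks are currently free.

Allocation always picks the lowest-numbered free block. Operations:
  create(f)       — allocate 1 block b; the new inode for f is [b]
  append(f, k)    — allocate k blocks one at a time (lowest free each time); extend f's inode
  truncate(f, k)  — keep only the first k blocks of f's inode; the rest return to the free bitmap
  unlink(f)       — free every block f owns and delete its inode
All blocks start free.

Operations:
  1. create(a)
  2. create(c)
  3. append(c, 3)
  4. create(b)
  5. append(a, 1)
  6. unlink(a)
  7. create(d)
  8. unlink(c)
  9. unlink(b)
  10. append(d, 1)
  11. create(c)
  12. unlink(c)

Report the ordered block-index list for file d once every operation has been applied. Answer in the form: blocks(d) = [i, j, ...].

blocks(d) = [0, 1]

  1. create(a)  ⇒  F..........  {a→[0]}
  2. create(c)  ⇒  FF.........  {a→[0]; c→[1]}
  3. append(c, 3)  ⇒  FFFFF......  {a→[0]; c→[1, 2, 3, 4]}
  4. create(b)  ⇒  FFFFFF.....  {a→[0]; b→[5]; c→[1, 2, 3, 4]}
  5. append(a, 1)  ⇒  FFFFFFF....  {a→[0, 6]; b→[5]; c→[1, 2, 3, 4]}
  6. unlink(a)  ⇒  .FFFFF.....  {b→[5]; c→[1, 2, 3, 4]}
  7. create(d)  ⇒  FFFFFF.....  {b→[5]; c→[1, 2, 3, 4]; d→[0]}
  8. unlink(c)  ⇒  F....F.....  {b→[5]; d→[0]}
  9. unlink(b)  ⇒  F..........  {d→[0]}
  10. append(d, 1)  ⇒  FF.........  {d→[0, 1]}
  11. create(c)  ⇒  FFF........  {c→[2]; d→[0, 1]}
  12. unlink(c)  ⇒  FF.........  {d→[0, 1]}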